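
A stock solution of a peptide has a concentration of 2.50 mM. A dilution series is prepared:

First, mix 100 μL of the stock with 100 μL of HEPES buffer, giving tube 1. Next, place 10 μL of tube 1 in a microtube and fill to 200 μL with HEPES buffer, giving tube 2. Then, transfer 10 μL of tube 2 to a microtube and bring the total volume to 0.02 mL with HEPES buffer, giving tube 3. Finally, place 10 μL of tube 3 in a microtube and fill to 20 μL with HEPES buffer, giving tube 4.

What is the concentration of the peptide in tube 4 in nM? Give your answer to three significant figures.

1.56 × 10^4 nM

Step 1: 100 μL + 100 μL = 200 μL total → factor 200/100 = 2
Step 2: 10 μL brought to 200 μL → factor 200/10 = 20
Step 3: 10 μL brought to 0.02 mL → factor 20/10 = 2
Step 4: 10 μL brought to 20 μL → factor 20/10 = 2
Dilution factor through tube 4 = 2 × 20 × 2 × 2 = 160
[tube 4] = 2.50 mM / 160 = 0.01562 mM = 1.56 × 10^4 nM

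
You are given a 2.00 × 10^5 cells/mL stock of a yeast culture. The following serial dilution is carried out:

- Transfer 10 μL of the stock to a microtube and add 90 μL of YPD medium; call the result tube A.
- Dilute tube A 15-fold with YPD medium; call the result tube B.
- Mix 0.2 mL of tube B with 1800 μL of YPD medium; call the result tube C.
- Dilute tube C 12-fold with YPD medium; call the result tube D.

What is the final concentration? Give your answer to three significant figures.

Step 1: 10 μL + 90 μL = 100 μL total → factor 100/10 = 10
Step 2: 15-fold → factor 15
Step 3: 0.2 mL + 1800 μL = 2 mL total → factor 2/0.2 = 10
Step 4: 12-fold → factor 12
Overall dilution factor = 10 × 15 × 10 × 12 = 18000
Final = 2.00 × 10^5 cells/mL / 18000 = 11.1 cells/mL

11.1 cells/mL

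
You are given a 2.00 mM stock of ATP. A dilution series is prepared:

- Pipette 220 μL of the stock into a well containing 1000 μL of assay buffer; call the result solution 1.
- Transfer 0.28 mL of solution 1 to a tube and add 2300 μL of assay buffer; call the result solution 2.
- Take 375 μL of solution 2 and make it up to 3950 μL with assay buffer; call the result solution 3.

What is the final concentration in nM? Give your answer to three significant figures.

3.72 × 10^3 nM

Step 1: 220 μL + 1000 μL = 1220 μL total → factor 1220/220 = 5.5455
Step 2: 0.28 mL + 2300 μL = 2.58 mL total → factor 2.58/0.28 = 9.2143
Step 3: 375 μL brought to 3950 μL → factor 3950/375 = 10.533
Overall dilution factor = 5.5455 × 9.2143 × 10.533 = 538.23
Final = 2.00 mM / 538.23 = 0.003716 mM = 3.72 × 10^3 nM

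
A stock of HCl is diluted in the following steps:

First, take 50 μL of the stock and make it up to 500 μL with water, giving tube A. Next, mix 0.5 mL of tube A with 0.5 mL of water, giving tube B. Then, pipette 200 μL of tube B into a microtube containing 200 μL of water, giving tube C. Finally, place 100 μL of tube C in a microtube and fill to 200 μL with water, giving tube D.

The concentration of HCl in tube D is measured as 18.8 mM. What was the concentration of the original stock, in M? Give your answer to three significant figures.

Step 1: 50 μL brought to 500 μL → factor 500/50 = 10
Step 2: 0.5 mL + 0.5 mL = 1 mL total → factor 1/0.5 = 2
Step 3: 200 μL + 200 μL = 400 μL total → factor 400/200 = 2
Step 4: 100 μL brought to 200 μL → factor 200/100 = 2
Overall dilution factor = 10 × 2 × 2 × 2 = 80
Stock = 18.8 mM × 80 = 1504 mM = 1.50 M

1.50 M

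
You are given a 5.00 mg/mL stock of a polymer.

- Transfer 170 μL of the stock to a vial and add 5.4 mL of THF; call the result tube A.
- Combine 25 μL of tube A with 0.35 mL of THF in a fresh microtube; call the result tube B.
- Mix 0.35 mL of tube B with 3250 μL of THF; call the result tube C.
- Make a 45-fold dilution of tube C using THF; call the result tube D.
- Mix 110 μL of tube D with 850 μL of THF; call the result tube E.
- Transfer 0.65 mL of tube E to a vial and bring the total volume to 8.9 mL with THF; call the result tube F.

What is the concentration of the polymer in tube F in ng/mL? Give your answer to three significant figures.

Step 1: 170 μL + 5.4 mL = 5570 μL total → factor 5570/170 = 32.765
Step 2: 25 μL + 0.35 mL = 375 μL total → factor 375/25 = 15
Step 3: 0.35 mL + 3250 μL = 3.6 mL total → factor 3.6/0.35 = 10.286
Step 4: 45-fold → factor 45
Step 5: 110 μL + 850 μL = 960 μL total → factor 960/110 = 8.7273
Step 6: 0.65 mL brought to 8.9 mL → factor 8.9/0.65 = 13.692
Overall dilution factor = 32.765 × 15 × 10.286 × 45 × 8.7273 × 13.692 = 2.7183 × 10^7
Final = 5.00 mg/mL / 2.7183 × 10^7 = 1.839 × 10^-7 mg/mL = 0.184 ng/mL

0.184 ng/mL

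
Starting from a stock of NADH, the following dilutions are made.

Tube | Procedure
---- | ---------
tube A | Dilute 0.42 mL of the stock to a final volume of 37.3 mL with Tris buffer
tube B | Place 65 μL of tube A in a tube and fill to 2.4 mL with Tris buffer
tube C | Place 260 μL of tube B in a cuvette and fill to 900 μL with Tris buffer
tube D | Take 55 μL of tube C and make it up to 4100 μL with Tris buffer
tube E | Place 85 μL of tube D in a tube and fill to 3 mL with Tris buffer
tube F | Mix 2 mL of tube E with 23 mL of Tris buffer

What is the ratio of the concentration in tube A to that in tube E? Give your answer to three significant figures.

3.36 × 10^5

Step 1: 0.42 mL brought to 37.3 mL → factor 37.3/0.42 = 88.81
Step 2: 65 μL brought to 2.4 mL → factor 2400/65 = 36.923
Step 3: 260 μL brought to 900 μL → factor 900/260 = 3.4615
Step 4: 55 μL brought to 4100 μL → factor 4100/55 = 74.545
Step 5: 85 μL brought to 3 mL → factor 3000/85 = 35.294
Dilution factor to tube A = 88.81; to tube E = 2.9864 × 10^7
[tube A]/[tube E] = (factor to tube E)/(factor to tube A) = 2.9864 × 10^7/88.81 = 3.36 × 10^5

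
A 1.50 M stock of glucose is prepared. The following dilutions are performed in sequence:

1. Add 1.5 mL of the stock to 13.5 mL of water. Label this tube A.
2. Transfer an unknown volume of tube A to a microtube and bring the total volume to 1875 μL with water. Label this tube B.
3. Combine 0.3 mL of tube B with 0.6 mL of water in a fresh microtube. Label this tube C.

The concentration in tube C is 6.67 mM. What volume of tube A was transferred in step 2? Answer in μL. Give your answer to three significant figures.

250 μL

Step 1: 1.5 mL + 13.5 mL = 15 mL total → factor 15/1.5 = 10
Step 2: v brought to 1875 μL → factor = 1875 μL/v
Step 3: 0.3 mL + 0.6 mL = 0.9 mL total → factor 0.9/0.3 = 3
Product of known-step factors = 30
Overall factor = 1.50 M / (6.67 mM) = 224.89
Step-2 factor = 224.89 / 30 = 7.4963
v = 1875 μL / 7.4963 = 250 μL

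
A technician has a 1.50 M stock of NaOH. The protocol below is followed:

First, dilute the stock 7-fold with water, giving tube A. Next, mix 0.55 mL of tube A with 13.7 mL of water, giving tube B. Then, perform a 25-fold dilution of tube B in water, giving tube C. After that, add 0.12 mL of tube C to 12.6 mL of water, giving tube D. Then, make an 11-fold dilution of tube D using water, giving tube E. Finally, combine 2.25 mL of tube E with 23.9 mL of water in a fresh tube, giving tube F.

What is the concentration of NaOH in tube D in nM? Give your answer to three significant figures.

3.12 × 10^3 nM

Step 1: 7-fold → factor 7
Step 2: 0.55 mL + 13.7 mL = 14.25 mL total → factor 14.25/0.55 = 25.909
Step 3: 25-fold → factor 25
Step 4: 0.12 mL + 12.6 mL = 12.72 mL total → factor 12.72/0.12 = 106
Dilution factor through tube D = 7 × 25.909 × 25 × 106 = 4.8061 × 10^5
[tube D] = 1.50 M / 4.8061 × 10^5 = 3.121 × 10^-6 M = 3.12 × 10^3 nM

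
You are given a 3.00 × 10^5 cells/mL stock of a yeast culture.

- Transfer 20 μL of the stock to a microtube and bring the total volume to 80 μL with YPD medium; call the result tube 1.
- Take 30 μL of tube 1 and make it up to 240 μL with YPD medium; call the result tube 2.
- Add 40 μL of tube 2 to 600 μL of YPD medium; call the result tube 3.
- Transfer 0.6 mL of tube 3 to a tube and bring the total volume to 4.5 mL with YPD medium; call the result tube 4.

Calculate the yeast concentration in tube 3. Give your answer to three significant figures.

Step 1: 20 μL brought to 80 μL → factor 80/20 = 4
Step 2: 30 μL brought to 240 μL → factor 240/30 = 8
Step 3: 40 μL + 600 μL = 640 μL total → factor 640/40 = 16
Dilution factor through tube 3 = 4 × 8 × 16 = 512
[tube 3] = 3.00 × 10^5 cells/mL / 512 = 586 cells/mL

586 cells/mL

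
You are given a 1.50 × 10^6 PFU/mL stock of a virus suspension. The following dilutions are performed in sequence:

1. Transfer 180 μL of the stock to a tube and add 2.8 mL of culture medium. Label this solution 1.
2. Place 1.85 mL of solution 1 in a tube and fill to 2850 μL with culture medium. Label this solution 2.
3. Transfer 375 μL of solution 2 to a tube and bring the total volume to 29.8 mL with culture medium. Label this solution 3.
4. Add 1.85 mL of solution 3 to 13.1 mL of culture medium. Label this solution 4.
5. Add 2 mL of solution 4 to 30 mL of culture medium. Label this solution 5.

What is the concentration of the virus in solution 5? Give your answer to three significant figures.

Step 1: 180 μL + 2.8 mL = 2980 μL total → factor 2980/180 = 16.556
Step 2: 1.85 mL brought to 2850 μL → factor 2.85/1.85 = 1.5405
Step 3: 375 μL brought to 29.8 mL → factor 29800/375 = 79.467
Step 4: 1.85 mL + 13.1 mL = 14.95 mL total → factor 14.95/1.85 = 8.0811
Step 5: 2 mL + 30 mL = 32 mL total → factor 32/2 = 16
Overall dilution factor = 16.556 × 1.5405 × 79.467 × 8.0811 × 16 = 2.6205 × 10^5
Final = 1.50 × 10^6 PFU/mL / 2.6205 × 10^5 = 5.72 PFU/mL

5.72 PFU/mL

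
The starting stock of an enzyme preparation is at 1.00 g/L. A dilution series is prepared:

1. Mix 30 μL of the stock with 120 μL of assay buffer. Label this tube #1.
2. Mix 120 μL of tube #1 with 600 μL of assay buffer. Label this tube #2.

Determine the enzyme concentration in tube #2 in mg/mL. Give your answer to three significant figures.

Step 1: 30 μL + 120 μL = 150 μL total → factor 150/30 = 5
Step 2: 120 μL + 600 μL = 720 μL total → factor 720/120 = 6
Overall dilution factor = 5 × 6 = 30
Final = 1.00 g/L / 30 = 0.03333 g/L = 0.0333 mg/mL

0.0333 mg/mL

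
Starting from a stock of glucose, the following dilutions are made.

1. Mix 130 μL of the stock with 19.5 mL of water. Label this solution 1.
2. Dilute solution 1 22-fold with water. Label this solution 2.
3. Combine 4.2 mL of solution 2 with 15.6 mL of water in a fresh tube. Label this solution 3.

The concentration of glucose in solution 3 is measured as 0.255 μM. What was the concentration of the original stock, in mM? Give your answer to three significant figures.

Step 1: 130 μL + 19.5 mL = 19630 μL total → factor 19630/130 = 151
Step 2: 22-fold → factor 22
Step 3: 4.2 mL + 15.6 mL = 19.8 mL total → factor 19.8/4.2 = 4.7143
Overall dilution factor = 151 × 22 × 4.7143 = 15661
Stock = 0.255 μM × 15661 = 3994 μM = 3.99 mM

3.99 mM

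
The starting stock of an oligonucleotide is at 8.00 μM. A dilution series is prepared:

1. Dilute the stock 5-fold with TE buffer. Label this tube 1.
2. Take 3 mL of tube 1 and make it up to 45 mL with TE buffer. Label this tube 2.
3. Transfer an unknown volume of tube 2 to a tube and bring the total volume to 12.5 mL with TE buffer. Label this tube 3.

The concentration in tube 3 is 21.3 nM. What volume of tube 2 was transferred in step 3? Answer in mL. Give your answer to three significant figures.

2.50 mL

Step 1: 5-fold → factor 5
Step 2: 3 mL brought to 45 mL → factor 45/3 = 15
Step 3: v brought to 12.5 mL → factor = 12.5 mL/v
Product of known-step factors = 75
Overall factor = 8.00 μM / (21.3 nM) = 375.59
Step-3 factor = 375.59 / 75 = 5.0078
v = 12.5 mL / 5.0078 = 2.50 mL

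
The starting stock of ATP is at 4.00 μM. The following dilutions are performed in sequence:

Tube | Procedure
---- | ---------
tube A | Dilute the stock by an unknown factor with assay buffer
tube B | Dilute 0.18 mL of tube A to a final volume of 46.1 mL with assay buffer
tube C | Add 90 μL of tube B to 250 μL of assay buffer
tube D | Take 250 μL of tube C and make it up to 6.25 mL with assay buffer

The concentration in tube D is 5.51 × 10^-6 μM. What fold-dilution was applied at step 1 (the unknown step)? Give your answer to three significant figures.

Step 1: unknown factor x
Step 2: 0.18 mL brought to 46.1 mL → factor 46.1/0.18 = 256.11
Step 3: 90 μL + 250 μL = 340 μL total → factor 340/90 = 3.7778
Step 4: 250 μL brought to 6.25 mL → factor 6250/250 = 25
Product of known-step factors = 24188
Overall factor = 4.00 μM / (5.51 × 10^-6 μM) = 7.2595 × 10^5
x = 7.2595 × 10^5 / 24188 = 30.0

30.0-fold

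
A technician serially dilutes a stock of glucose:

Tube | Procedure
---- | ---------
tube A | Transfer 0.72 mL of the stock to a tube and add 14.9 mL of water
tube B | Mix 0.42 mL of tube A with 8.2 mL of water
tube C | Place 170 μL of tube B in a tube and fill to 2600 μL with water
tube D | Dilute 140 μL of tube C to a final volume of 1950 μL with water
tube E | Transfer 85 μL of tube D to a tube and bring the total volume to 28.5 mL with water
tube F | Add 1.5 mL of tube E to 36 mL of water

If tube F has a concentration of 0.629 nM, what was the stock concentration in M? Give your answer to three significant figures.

0.500 M

Step 1: 0.72 mL + 14.9 mL = 15.62 mL total → factor 15.62/0.72 = 21.694
Step 2: 0.42 mL + 8.2 mL = 8.62 mL total → factor 8.62/0.42 = 20.524
Step 3: 170 μL brought to 2600 μL → factor 2600/170 = 15.294
Step 4: 140 μL brought to 1950 μL → factor 1950/140 = 13.929
Step 5: 85 μL brought to 28.5 mL → factor 28500/85 = 335.29
Step 6: 1.5 mL + 36 mL = 37.5 mL total → factor 37.5/1.5 = 25
Overall dilution factor = 21.694 × 20.524 × 15.294 × 13.929 × 335.29 × 25 = 7.9507 × 10^8
Stock = 0.629 nM × 7.9507 × 10^8 = 5.001 × 10^8 nM = 0.500 M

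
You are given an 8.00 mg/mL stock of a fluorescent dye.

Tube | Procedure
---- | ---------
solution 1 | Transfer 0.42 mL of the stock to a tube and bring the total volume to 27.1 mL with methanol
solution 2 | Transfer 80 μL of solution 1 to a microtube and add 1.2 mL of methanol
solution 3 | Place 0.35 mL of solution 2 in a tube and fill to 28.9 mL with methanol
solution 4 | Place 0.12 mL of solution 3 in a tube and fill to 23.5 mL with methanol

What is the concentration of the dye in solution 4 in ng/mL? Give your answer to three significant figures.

Step 1: 0.42 mL brought to 27.1 mL → factor 27.1/0.42 = 64.524
Step 2: 80 μL + 1.2 mL = 1280 μL total → factor 1280/80 = 16
Step 3: 0.35 mL brought to 28.9 mL → factor 28.9/0.35 = 82.571
Step 4: 0.12 mL brought to 23.5 mL → factor 23.5/0.12 = 195.83
Overall dilution factor = 64.524 × 16 × 82.571 × 195.83 = 1.6694 × 10^7
Final = 8.00 mg/mL / 1.6694 × 10^7 = 4.792 × 10^-7 mg/mL = 0.479 ng/mL

0.479 ng/mL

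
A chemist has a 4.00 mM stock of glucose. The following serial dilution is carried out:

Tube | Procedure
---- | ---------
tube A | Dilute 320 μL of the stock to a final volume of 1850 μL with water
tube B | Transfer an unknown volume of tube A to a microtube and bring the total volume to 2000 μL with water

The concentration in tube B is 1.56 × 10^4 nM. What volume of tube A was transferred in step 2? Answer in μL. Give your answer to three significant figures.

45.1 μL

Step 1: 320 μL brought to 1850 μL → factor 1850/320 = 5.7812
Step 2: v brought to 2000 μL → factor = 2000 μL/v
Product of known-step factors = 5.7812
Overall factor = 4.00 mM / (1.56 × 10^4 nM) = 256.41
Step-2 factor = 256.41 / 5.7812 = 44.352
v = 2000 μL / 44.352 = 45.1 μL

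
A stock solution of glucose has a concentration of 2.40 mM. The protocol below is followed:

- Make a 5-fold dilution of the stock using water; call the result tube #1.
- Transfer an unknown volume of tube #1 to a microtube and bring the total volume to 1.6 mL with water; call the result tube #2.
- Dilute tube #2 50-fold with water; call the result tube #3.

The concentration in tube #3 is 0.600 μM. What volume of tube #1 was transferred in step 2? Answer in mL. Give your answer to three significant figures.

0.100 mL

Step 1: 5-fold → factor 5
Step 2: v brought to 1.6 mL → factor = 1.6 mL/v
Step 3: 50-fold → factor 50
Product of known-step factors = 250
Overall factor = 2.40 mM / (0.600 μM) = 4000
Step-2 factor = 4000 / 250 = 16
v = 1.6 mL / 16 = 0.100 mL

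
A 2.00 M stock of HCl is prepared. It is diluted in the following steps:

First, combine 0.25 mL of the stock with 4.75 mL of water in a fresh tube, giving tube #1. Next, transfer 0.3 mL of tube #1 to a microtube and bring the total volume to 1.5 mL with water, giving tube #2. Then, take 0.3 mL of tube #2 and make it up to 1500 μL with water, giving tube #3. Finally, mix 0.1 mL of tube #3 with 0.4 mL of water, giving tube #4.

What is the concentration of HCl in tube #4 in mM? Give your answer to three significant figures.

0.800 mM

Step 1: 0.25 mL + 4.75 mL = 5 mL total → factor 5/0.25 = 20
Step 2: 0.3 mL brought to 1.5 mL → factor 1.5/0.3 = 5
Step 3: 0.3 mL brought to 1500 μL → factor 1.5/0.3 = 5
Step 4: 0.1 mL + 0.4 mL = 0.5 mL total → factor 0.5/0.1 = 5
Overall dilution factor = 20 × 5 × 5 × 5 = 2500
Final = 2.00 M / 2500 = 0.0008000 M = 0.800 mM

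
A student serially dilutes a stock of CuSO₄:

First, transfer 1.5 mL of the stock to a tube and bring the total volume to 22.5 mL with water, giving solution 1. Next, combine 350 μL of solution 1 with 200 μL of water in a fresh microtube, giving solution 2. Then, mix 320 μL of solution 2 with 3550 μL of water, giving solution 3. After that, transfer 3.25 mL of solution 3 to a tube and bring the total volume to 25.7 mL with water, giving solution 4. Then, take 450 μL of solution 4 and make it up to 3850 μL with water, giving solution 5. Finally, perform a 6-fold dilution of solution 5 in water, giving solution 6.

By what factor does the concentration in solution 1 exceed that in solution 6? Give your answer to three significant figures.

7.71 × 10^3

Step 1: 1.5 mL brought to 22.5 mL → factor 22.5/1.5 = 15
Step 2: 350 μL + 200 μL = 550 μL total → factor 550/350 = 1.5714
Step 3: 320 μL + 3550 μL = 3870 μL total → factor 3870/320 = 12.094
Step 4: 3.25 mL brought to 25.7 mL → factor 25.7/3.25 = 7.9077
Step 5: 450 μL brought to 3850 μL → factor 3850/450 = 8.5556
Step 6: 6-fold → factor 6
Dilution factor to solution 1 = 15; to solution 6 = 1.1572 × 10^5
[solution 1]/[solution 6] = (factor to solution 6)/(factor to solution 1) = 1.1572 × 10^5/15 = 7.71 × 10^3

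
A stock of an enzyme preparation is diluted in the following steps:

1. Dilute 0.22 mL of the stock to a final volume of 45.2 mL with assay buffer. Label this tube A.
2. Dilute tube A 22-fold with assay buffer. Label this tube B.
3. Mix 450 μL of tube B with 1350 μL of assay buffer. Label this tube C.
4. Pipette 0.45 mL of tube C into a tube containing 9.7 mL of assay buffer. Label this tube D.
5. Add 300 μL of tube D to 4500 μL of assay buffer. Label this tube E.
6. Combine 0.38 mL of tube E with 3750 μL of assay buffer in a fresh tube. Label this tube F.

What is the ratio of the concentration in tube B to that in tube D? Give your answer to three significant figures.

Step 1: 0.22 mL brought to 45.2 mL → factor 45.2/0.22 = 205.45
Step 2: 22-fold → factor 22
Step 3: 450 μL + 1350 μL = 1800 μL total → factor 1800/450 = 4
Step 4: 0.45 mL + 9.7 mL = 10.15 mL total → factor 10.15/0.45 = 22.556
Dilution factor to tube B = 4520; to tube D = 4.078 × 10^5
[tube B]/[tube D] = (factor to tube D)/(factor to tube B) = 4.078 × 10^5/4520 = 90.2

90.2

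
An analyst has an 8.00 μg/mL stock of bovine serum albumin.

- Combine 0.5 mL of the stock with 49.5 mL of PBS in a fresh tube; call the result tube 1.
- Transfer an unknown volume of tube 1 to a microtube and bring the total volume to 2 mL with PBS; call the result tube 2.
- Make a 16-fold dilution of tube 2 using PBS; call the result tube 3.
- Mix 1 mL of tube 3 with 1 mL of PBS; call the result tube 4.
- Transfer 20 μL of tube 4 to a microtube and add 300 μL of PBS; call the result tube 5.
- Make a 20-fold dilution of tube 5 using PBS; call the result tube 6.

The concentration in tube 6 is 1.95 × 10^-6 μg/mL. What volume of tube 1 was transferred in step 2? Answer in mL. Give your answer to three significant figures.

Step 1: 0.5 mL + 49.5 mL = 50 mL total → factor 50/0.5 = 100
Step 2: v brought to 2 mL → factor = 2 mL/v
Step 3: 16-fold → factor 16
Step 4: 1 mL + 1 mL = 2 mL total → factor 2/1 = 2
Step 5: 20 μL + 300 μL = 320 μL total → factor 320/20 = 16
Step 6: 20-fold → factor 20
Product of known-step factors = 1.024 × 10^6
Overall factor = 8.00 μg/mL / (1.95 × 10^-6 μg/mL) = 4.1026 × 10^6
Step-2 factor = 4.1026 × 10^6 / 1.024 × 10^6 = 4.0064
v = 2 mL / 4.0064 = 0.499 mL

0.499 mL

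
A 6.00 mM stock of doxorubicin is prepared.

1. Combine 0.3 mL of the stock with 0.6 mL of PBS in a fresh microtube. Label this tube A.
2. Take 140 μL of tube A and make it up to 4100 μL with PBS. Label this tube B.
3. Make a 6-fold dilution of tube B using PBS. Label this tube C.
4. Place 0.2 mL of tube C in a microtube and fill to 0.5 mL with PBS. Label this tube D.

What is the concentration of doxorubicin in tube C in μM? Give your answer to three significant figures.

Step 1: 0.3 mL + 0.6 mL = 0.9 mL total → factor 0.9/0.3 = 3
Step 2: 140 μL brought to 4100 μL → factor 4100/140 = 29.286
Step 3: 6-fold → factor 6
Dilution factor through tube C = 3 × 29.286 × 6 = 527.14
[tube C] = 6.00 mM / 527.14 = 0.01138 mM = 11.4 μM

11.4 μM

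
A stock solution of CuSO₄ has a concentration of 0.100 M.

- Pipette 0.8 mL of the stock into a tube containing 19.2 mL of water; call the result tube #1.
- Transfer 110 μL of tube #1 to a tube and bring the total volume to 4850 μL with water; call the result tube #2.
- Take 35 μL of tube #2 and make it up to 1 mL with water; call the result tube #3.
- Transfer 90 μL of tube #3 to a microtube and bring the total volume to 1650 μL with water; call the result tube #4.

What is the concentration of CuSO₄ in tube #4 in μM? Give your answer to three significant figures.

Step 1: 0.8 mL + 19.2 mL = 20 mL total → factor 20/0.8 = 25
Step 2: 110 μL brought to 4850 μL → factor 4850/110 = 44.091
Step 3: 35 μL brought to 1 mL → factor 1000/35 = 28.571
Step 4: 90 μL brought to 1650 μL → factor 1650/90 = 18.333
Overall dilution factor = 25 × 44.091 × 28.571 × 18.333 = 5.7738 × 10^5
Final = 0.100 M / 5.7738 × 10^5 = 1.732 × 10^-7 M = 0.173 μM

0.173 μM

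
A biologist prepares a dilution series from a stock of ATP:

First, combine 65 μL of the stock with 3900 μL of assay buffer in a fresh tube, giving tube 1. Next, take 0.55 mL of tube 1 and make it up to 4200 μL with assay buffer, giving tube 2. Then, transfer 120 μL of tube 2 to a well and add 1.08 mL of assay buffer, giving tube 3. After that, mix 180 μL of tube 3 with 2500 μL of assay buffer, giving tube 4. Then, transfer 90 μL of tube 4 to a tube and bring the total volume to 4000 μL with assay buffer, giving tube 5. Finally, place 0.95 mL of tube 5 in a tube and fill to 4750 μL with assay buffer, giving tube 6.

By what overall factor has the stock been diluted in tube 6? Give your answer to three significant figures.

1.54 × 10^7

Step 1: 65 μL + 3900 μL = 3965 μL total → factor 3965/65 = 61
Step 2: 0.55 mL brought to 4200 μL → factor 4.2/0.55 = 7.6364
Step 3: 120 μL + 1.08 mL = 1200 μL total → factor 1200/120 = 10
Step 4: 180 μL + 2500 μL = 2680 μL total → factor 2680/180 = 14.889
Step 5: 90 μL brought to 4000 μL → factor 4000/90 = 44.444
Step 6: 0.95 mL brought to 4750 μL → factor 4.75/0.95 = 5
Overall dilution factor = 61 × 7.6364 × 10 × 14.889 × 44.444 × 5 = 1.5412 × 10^7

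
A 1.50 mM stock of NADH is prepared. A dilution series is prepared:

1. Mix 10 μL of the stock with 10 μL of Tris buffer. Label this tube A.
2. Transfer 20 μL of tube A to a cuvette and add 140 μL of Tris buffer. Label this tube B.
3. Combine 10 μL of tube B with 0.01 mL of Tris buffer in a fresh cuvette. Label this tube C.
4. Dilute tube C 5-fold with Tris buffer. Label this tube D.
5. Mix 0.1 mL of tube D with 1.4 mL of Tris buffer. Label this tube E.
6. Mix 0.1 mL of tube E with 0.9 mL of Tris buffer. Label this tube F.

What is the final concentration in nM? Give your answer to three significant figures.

62.5 nM

Step 1: 10 μL + 10 μL = 20 μL total → factor 20/10 = 2
Step 2: 20 μL + 140 μL = 160 μL total → factor 160/20 = 8
Step 3: 10 μL + 0.01 mL = 20 μL total → factor 20/10 = 2
Step 4: 5-fold → factor 5
Step 5: 0.1 mL + 1.4 mL = 1.5 mL total → factor 1.5/0.1 = 15
Step 6: 0.1 mL + 0.9 mL = 1 mL total → factor 1/0.1 = 10
Overall dilution factor = 2 × 8 × 2 × 5 × 15 × 10 = 24000
Final = 1.50 mM / 24000 = 6.250 × 10^-5 mM = 62.5 nM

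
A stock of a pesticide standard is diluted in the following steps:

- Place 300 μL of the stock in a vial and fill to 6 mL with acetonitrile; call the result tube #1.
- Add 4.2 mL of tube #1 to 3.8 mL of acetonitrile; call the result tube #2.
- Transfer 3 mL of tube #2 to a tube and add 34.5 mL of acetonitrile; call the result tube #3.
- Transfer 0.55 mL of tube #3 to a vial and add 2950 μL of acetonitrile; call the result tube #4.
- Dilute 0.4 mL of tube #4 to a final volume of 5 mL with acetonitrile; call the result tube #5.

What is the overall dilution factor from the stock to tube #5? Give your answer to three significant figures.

Step 1: 300 μL brought to 6 mL → factor 6000/300 = 20
Step 2: 4.2 mL + 3.8 mL = 8 mL total → factor 8/4.2 = 1.9048
Step 3: 3 mL + 34.5 mL = 37.5 mL total → factor 37.5/3 = 12.5
Step 4: 0.55 mL + 2950 μL = 3.5 mL total → factor 3.5/0.55 = 6.3636
Step 5: 0.4 mL brought to 5 mL → factor 5/0.4 = 12.5
Overall dilution factor = 20 × 1.9048 × 12.5 × 6.3636 × 12.5 = 37879

3.79 × 10^4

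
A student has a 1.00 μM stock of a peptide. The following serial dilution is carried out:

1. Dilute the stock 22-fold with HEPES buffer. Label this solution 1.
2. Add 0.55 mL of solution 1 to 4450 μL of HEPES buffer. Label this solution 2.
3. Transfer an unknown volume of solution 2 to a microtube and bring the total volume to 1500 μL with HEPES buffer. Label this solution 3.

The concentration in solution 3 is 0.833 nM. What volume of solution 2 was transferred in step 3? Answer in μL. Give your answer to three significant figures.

Step 1: 22-fold → factor 22
Step 2: 0.55 mL + 4450 μL = 5 mL total → factor 5/0.55 = 9.0909
Step 3: v brought to 1500 μL → factor = 1500 μL/v
Product of known-step factors = 200
Overall factor = 1.00 μM / (0.833 nM) = 1200.5
Step-3 factor = 1200.5 / 200 = 6.0024
v = 1500 μL / 6.0024 = 250 μL

250 μL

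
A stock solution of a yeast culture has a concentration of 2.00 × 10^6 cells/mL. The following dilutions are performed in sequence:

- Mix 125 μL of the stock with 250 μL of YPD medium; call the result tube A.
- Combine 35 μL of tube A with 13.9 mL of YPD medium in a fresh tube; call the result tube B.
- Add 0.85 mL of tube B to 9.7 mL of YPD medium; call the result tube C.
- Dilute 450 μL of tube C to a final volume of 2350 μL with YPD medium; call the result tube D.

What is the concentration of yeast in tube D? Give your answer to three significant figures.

Step 1: 125 μL + 250 μL = 375 μL total → factor 375/125 = 3
Step 2: 35 μL + 13.9 mL = 13935 μL total → factor 13935/35 = 398.14
Step 3: 0.85 mL + 9.7 mL = 10.55 mL total → factor 10.55/0.85 = 12.412
Step 4: 450 μL brought to 2350 μL → factor 2350/450 = 5.2222
Overall dilution factor = 3 × 398.14 × 12.412 × 5.2222 = 77419
Final = 2.00 × 10^6 cells/mL / 77419 = 25.8 cells/mL

25.8 cells/mL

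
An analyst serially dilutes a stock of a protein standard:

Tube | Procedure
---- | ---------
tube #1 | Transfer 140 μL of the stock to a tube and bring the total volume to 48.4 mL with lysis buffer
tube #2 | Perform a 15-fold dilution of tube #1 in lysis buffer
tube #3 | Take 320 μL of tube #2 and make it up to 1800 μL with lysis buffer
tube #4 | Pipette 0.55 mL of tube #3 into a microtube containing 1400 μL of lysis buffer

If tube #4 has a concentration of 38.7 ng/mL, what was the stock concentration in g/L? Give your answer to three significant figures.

4.00 g/L

Step 1: 140 μL brought to 48.4 mL → factor 48400/140 = 345.71
Step 2: 15-fold → factor 15
Step 3: 320 μL brought to 1800 μL → factor 1800/320 = 5.625
Step 4: 0.55 mL + 1400 μL = 1.95 mL total → factor 1.95/0.55 = 3.5455
Overall dilution factor = 345.71 × 15 × 5.625 × 3.5455 = 1.0342 × 10^5
Stock = 38.7 ng/mL × 1.0342 × 10^5 = 4.002 × 10^6 ng/mL = 4.00 g/L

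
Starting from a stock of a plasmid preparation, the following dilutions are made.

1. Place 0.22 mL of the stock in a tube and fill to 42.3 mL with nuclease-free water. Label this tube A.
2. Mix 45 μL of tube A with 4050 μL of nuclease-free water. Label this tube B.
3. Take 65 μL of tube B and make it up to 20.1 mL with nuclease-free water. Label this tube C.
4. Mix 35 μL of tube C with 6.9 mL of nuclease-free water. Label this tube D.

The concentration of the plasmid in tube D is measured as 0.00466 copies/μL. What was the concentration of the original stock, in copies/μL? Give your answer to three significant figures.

5.00 × 10^6 copies/μL

Step 1: 0.22 mL brought to 42.3 mL → factor 42.3/0.22 = 192.27
Step 2: 45 μL + 4050 μL = 4095 μL total → factor 4095/45 = 91
Step 3: 65 μL brought to 20.1 mL → factor 20100/65 = 309.23
Step 4: 35 μL + 6.9 mL = 6935 μL total → factor 6935/35 = 198.14
Overall dilution factor = 192.27 × 91 × 309.23 × 198.14 = 1.0721 × 10^9
Stock = 0.00466 copies/μL × 1.0721 × 10^9 = 5.00 × 10^6 copies/μL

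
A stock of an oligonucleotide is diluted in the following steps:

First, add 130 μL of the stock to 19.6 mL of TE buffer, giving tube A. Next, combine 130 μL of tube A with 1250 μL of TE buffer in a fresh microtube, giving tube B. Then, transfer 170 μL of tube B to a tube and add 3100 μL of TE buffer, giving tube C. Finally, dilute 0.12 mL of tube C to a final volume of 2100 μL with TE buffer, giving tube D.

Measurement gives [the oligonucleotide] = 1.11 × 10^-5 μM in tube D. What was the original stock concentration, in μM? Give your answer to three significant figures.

Step 1: 130 μL + 19.6 mL = 19730 μL total → factor 19730/130 = 151.77
Step 2: 130 μL + 1250 μL = 1380 μL total → factor 1380/130 = 10.615
Step 3: 170 μL + 3100 μL = 3270 μL total → factor 3270/170 = 19.235
Step 4: 0.12 mL brought to 2100 μL → factor 2.1/0.12 = 17.5
Overall dilution factor = 151.77 × 10.615 × 19.235 × 17.5 = 5.4232 × 10^5
Stock = 1.11 × 10^-5 μM × 5.4232 × 10^5 = 6.02 μM

6.02 μM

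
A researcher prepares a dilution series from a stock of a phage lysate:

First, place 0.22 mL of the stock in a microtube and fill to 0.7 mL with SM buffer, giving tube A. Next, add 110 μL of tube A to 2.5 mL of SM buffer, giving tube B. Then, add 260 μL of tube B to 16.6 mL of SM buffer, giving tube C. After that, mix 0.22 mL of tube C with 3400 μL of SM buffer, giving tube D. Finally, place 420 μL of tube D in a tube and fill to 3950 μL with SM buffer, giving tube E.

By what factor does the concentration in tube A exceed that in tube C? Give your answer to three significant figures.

Step 1: 0.22 mL brought to 0.7 mL → factor 0.7/0.22 = 3.1818
Step 2: 110 μL + 2.5 mL = 2610 μL total → factor 2610/110 = 23.727
Step 3: 260 μL + 16.6 mL = 16860 μL total → factor 16860/260 = 64.846
Dilution factor to tube A = 3.1818; to tube C = 4895.6
[tube A]/[tube C] = (factor to tube C)/(factor to tube A) = 4895.6/3.1818 = 1.54 × 10^3

1.54 × 10^3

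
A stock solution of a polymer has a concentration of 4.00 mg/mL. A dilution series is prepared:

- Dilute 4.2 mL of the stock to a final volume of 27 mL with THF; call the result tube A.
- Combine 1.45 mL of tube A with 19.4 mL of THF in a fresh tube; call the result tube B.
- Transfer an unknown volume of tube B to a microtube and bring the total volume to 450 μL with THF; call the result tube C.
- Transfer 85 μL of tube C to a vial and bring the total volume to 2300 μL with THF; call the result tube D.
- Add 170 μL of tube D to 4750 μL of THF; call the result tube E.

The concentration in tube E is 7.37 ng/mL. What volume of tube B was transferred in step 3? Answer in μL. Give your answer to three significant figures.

60.0 μL

Step 1: 4.2 mL brought to 27 mL → factor 27/4.2 = 6.4286
Step 2: 1.45 mL + 19.4 mL = 20.85 mL total → factor 20.85/1.45 = 14.379
Step 3: v brought to 450 μL → factor = 450 μL/v
Step 4: 85 μL brought to 2300 μL → factor 2300/85 = 27.059
Step 5: 170 μL + 4750 μL = 4920 μL total → factor 4920/170 = 28.941
Product of known-step factors = 72390
Overall factor = 4.00 mg/mL / (7.37 ng/mL) = 5.4274 × 10^5
Step-3 factor = 5.4274 × 10^5 / 72390 = 7.4975
v = 450 μL / 7.4975 = 60.0 μL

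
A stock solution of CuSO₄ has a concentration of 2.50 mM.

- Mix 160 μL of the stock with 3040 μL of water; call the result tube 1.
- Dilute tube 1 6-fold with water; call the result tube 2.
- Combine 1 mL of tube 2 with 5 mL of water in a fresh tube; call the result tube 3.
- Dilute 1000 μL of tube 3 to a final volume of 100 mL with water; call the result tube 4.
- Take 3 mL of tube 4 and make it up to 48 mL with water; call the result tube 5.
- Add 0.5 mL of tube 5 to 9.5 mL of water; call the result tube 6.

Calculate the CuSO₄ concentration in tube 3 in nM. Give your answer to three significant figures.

Step 1: 160 μL + 3040 μL = 3200 μL total → factor 3200/160 = 20
Step 2: 6-fold → factor 6
Step 3: 1 mL + 5 mL = 6 mL total → factor 6/1 = 6
Dilution factor through tube 3 = 20 × 6 × 6 = 720
[tube 3] = 2.50 mM / 720 = 0.003472 mM = 3.47 × 10^3 nM

3.47 × 10^3 nM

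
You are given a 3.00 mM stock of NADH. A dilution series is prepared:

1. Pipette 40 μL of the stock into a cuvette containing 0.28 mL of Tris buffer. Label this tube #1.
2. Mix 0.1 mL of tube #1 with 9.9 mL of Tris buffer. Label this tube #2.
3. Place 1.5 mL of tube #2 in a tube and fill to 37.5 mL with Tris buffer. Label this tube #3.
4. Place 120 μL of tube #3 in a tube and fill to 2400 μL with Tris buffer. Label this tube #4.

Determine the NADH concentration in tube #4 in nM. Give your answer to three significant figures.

7.50 nM

Step 1: 40 μL + 0.28 mL = 320 μL total → factor 320/40 = 8
Step 2: 0.1 mL + 9.9 mL = 10 mL total → factor 10/0.1 = 100
Step 3: 1.5 mL brought to 37.5 mL → factor 37.5/1.5 = 25
Step 4: 120 μL brought to 2400 μL → factor 2400/120 = 20
Overall dilution factor = 8 × 100 × 25 × 20 = 4 × 10^5
Final = 3.00 mM / 4 × 10^5 = 7.500 × 10^-6 mM = 7.50 nM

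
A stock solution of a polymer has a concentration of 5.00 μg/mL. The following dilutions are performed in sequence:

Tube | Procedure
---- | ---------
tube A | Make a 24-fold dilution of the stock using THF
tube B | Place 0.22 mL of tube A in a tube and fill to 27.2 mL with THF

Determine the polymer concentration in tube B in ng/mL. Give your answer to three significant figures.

1.69 ng/mL

Step 1: 24-fold → factor 24
Step 2: 0.22 mL brought to 27.2 mL → factor 27.2/0.22 = 123.64
Overall dilution factor = 24 × 123.64 = 2967.3
Final = 5.00 μg/mL / 2967.3 = 0.001685 μg/mL = 1.69 ng/mL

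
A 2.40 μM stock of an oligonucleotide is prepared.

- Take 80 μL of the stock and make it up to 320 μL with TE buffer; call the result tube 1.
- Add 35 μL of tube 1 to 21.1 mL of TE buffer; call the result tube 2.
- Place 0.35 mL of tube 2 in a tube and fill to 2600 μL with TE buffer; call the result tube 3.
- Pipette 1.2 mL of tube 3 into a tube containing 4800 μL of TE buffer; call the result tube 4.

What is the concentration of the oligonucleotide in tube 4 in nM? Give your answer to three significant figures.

Step 1: 80 μL brought to 320 μL → factor 320/80 = 4
Step 2: 35 μL + 21.1 mL = 21135 μL total → factor 21135/35 = 603.86
Step 3: 0.35 mL brought to 2600 μL → factor 2.6/0.35 = 7.4286
Step 4: 1.2 mL + 4800 μL = 6 mL total → factor 6/1.2 = 5
Overall dilution factor = 4 × 603.86 × 7.4286 × 5 = 89716
Final = 2.40 μM / 89716 = 2.675 × 10^-5 μM = 0.0268 nM

0.0268 nM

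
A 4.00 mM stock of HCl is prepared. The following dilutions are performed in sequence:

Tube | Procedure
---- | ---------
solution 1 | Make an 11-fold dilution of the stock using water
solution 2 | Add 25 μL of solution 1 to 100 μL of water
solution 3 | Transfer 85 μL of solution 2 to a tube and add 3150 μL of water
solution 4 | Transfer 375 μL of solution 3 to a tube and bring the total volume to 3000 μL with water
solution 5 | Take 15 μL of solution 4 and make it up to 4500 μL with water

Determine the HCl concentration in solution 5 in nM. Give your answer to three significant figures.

0.796 nM

Step 1: 11-fold → factor 11
Step 2: 25 μL + 100 μL = 125 μL total → factor 125/25 = 5
Step 3: 85 μL + 3150 μL = 3235 μL total → factor 3235/85 = 38.059
Step 4: 375 μL brought to 3000 μL → factor 3000/375 = 8
Step 5: 15 μL brought to 4500 μL → factor 4500/15 = 300
Overall dilution factor = 11 × 5 × 38.059 × 8 × 300 = 5.0238 × 10^6
Final = 4.00 mM / 5.0238 × 10^6 = 7.962 × 10^-7 mM = 0.796 nM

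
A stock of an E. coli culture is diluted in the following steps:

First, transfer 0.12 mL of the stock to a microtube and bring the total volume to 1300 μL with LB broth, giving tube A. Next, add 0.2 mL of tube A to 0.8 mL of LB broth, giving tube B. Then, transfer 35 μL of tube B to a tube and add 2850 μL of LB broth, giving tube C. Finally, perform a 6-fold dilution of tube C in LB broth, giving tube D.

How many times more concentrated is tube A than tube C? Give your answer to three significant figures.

Step 1: 0.12 mL brought to 1300 μL → factor 1.3/0.12 = 10.833
Step 2: 0.2 mL + 0.8 mL = 1 mL total → factor 1/0.2 = 5
Step 3: 35 μL + 2850 μL = 2885 μL total → factor 2885/35 = 82.429
Dilution factor to tube A = 10.833; to tube C = 4464.9
[tube A]/[tube C] = (factor to tube C)/(factor to tube A) = 4464.9/10.833 = 412

412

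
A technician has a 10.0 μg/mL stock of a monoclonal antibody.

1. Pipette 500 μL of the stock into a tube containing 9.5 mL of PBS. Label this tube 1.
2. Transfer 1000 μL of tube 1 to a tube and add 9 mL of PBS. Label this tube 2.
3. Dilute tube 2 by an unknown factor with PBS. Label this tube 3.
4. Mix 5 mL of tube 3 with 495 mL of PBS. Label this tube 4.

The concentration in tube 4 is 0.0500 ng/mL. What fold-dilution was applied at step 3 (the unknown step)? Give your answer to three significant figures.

10.0-fold

Step 1: 500 μL + 9.5 mL = 10000 μL total → factor 10000/500 = 20
Step 2: 1000 μL + 9 mL = 10000 μL total → factor 10000/1000 = 10
Step 3: unknown factor x
Step 4: 5 mL + 495 mL = 500 mL total → factor 500/5 = 100
Product of known-step factors = 20000
Overall factor = 10.0 μg/mL / (0.0500 ng/mL) = 2 × 10^5
x = 2 × 10^5 / 20000 = 10.0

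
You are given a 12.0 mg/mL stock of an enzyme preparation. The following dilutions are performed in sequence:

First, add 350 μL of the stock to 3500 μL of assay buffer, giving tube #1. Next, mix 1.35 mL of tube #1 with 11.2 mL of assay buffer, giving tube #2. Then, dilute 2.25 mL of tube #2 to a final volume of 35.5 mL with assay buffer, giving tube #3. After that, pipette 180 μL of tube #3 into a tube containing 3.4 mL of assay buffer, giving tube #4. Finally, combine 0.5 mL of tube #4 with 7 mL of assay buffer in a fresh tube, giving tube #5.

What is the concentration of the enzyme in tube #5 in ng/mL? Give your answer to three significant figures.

Step 1: 350 μL + 3500 μL = 3850 μL total → factor 3850/350 = 11
Step 2: 1.35 mL + 11.2 mL = 12.55 mL total → factor 12.55/1.35 = 9.2963
Step 3: 2.25 mL brought to 35.5 mL → factor 35.5/2.25 = 15.778
Step 4: 180 μL + 3.4 mL = 3580 μL total → factor 3580/180 = 19.889
Step 5: 0.5 mL + 7 mL = 7.5 mL total → factor 7.5/0.5 = 15
Overall dilution factor = 11 × 9.2963 × 15.778 × 19.889 × 15 = 4.8134 × 10^5
Final = 12.0 mg/mL / 4.8134 × 10^5 = 2.493 × 10^-5 mg/mL = 24.9 ng/mL

24.9 ng/mL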